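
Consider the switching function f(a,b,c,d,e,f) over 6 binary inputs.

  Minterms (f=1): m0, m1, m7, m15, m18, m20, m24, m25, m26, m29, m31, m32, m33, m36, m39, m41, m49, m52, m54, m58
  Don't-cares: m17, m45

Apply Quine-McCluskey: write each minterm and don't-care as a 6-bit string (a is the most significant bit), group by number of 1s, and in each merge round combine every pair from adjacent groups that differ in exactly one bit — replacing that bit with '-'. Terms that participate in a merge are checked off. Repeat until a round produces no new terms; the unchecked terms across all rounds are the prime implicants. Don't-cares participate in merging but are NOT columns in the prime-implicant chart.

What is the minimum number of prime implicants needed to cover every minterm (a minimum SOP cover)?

[col 0] 000000*, 000001*, 000111*, 001111*, 010001*, 010010*, 010100*, 011000*, 011001*, 011010*, 011101*, 011111*, 100000*, 100001*, 100100*, 100111*, 101001*, 101101*, 110001*, 110100*, 110110*, 111010*
[col 1] -00000*, -00001*, -00111, -10001*, -10100, -11010, 0-0001*, 0-1111, 00-111, 00000-*, 01-001, 01-010, 011-01, 0110-0, 01100-, 0111-1, 1-0001*, 1-0100, 10-001, 100-00, 10000-*, 101-01, 1101-0
[col 2] --0001, -0000-
Prime implicants: --0001, -0000-, -00111, -10100, -11010, 0-1111, 00-111, 01-001, 01-010, 011-01, 0110-0, 01100-, 0111-1, 1-0100, 10-001, 100-00, 101-01, 1101-0
PI chart (minterm → PIs covering it):
  0 | -0000-  (sole → essential)
  1 | --0001,-0000-
  7 | -00111,00-111
  15 | 0-1111,00-111
  18 | 01-010  (sole → essential)
  20 | -10100  (sole → essential)
  24 | 0110-0,01100-
  25 | 01-001,011-01,01100-
  26 | -11010,01-010,0110-0
  29 | 011-01,0111-1
  31 | 0-1111,0111-1
  32 | -0000-,100-00
  33 | --0001,-0000-,10-001
  36 | 1-0100,100-00
  39 | -00111  (sole → essential)
  41 | 10-001,101-01
  49 | --0001  (sole → essential)
  52 | -10100,1-0100,1101-0
  54 | 1101-0  (sole → essential)
  58 | -11010  (sole → essential)
Essential prime implicants: --0001, -0000-, -00111, -10100, -11010, 01-010, 1101-0
Petrick residual → 0-1111, 011-01, 0110-0, 1-0100, 10-001
Minimum SOP uses 12 PIs: c'd'e'f + b'c'd'e' + b'c'def + bc'de'f' + bcd'ef' + a'cdef + a'bd'ef' + a'bce'f + a'bcd'f' + ac'de'f' + ab'd'e'f + abc'df'

12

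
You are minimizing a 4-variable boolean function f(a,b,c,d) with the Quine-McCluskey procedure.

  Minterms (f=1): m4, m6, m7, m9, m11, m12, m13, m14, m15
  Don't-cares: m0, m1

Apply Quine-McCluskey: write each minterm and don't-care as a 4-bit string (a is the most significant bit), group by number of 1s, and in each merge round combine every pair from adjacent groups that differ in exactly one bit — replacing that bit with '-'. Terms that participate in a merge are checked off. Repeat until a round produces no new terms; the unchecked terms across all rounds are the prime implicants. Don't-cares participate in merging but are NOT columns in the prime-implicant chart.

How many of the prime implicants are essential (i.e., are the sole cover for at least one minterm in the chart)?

2

[col 0] 0000*, 0001*, 0100*, 0110*, 0111*, 1001*, 1011*, 1100*, 1101*, 1110*, 1111*
[col 1] -001, -100*, -110*, -111*, 0-00, 000-, 01-0*, 011-*, 1-01*, 1-11*, 10-1*, 11-0*, 11-1*, 110-*, 111-*
[col 2] -1-0, -11-, 1--1, 11--
Prime implicants: -001, -1-0, -11-, 0-00, 000-, 1--1, 11--
PI chart (minterm → PIs covering it):
  4 | -1-0,0-00
  6 | -1-0,-11-
  7 | -11-  (sole → essential)
  9 | -001,1--1
  11 | 1--1  (sole → essential)
  12 | -1-0,11--
  13 | 1--1,11--
  14 | -1-0,-11-,11--
  15 | -11-,1--1,11--
Essential prime implicants: -11-, 1--1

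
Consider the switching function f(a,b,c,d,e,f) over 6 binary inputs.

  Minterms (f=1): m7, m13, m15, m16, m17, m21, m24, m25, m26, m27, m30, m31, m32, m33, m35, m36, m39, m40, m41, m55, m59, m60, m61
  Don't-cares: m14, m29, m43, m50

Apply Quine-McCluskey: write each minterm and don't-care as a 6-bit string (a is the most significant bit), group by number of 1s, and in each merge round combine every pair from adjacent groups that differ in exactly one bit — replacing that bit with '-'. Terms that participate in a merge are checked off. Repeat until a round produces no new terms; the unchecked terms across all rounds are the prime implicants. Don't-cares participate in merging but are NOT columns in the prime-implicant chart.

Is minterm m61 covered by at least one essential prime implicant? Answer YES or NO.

YES

[col 0] 000111*, 001101*, 001110*, 001111*, 010000*, 010001*, 010101*, 011000*, 011001*, 011010*, 011011*, 011101*, 011110*, 011111*, 100000*, 100001*, 100011*, 100100*, 100111*, 101000*, 101001*, 101011*, 110010, 110111*, 111011*, 111100*, 111101*
[col 1] -00111, -11011, -11101, 0-1101*, 0-1110*, 0-1111*, 00-111, 0011-1*, 00111-*, 01-000*, 01-001*, 01-101*, 010-01*, 01000-*, 011-01*, 011-10*, 011-11*, 0110-0*, 0110-1*, 01100-*, 01101-*, 0111-1*, 01111-*, 1-0111, 1-1011, 10-000*, 10-001*, 10-011*, 100-00, 100-11, 1000-1*, 10000-*, 1010-1*, 10100-*, 11110-
[col 2] 0-11-1, 0-111-, 01--01, 01-00-, 011--1, 011-1-, 0110--, 10-0-1, 10-00-
Prime implicants: -00111, -11011, -11101, 0-11-1, 0-111-, 00-111, 01--01, 01-00-, 011--1, 011-1-, 0110--, 1-0111, 1-1011, 10-0-1, 10-00-, 100-00, 100-11, 110010, 11110-
PI chart (minterm → PIs covering it):
  7 | -00111,00-111
  13 | 0-11-1  (sole → essential)
  15 | 0-11-1,0-111-,00-111
  16 | 01-00-  (sole → essential)
  17 | 01--01,01-00-
  21 | 01--01  (sole → essential)
  24 | 01-00-,0110--
  25 | 01--01,01-00-,011--1,0110--
  26 | 011-1-,0110--
  27 | -11011,011--1,011-1-,0110--
  30 | 0-111-,011-1-
  31 | 0-11-1,0-111-,011--1,011-1-
  32 | 10-00-,100-00
  33 | 10-0-1,10-00-
  35 | 10-0-1,100-11
  36 | 100-00  (sole → essential)
  39 | -00111,1-0111,100-11
  40 | 10-00-  (sole → essential)
  41 | 10-0-1,10-00-
  55 | 1-0111  (sole → essential)
  59 | -11011,1-1011
  60 | 11110-  (sole → essential)
  61 | -11101,11110-
Essential prime implicants: 0-11-1, 01--01, 01-00-, 1-0111, 10-00-, 100-00, 11110-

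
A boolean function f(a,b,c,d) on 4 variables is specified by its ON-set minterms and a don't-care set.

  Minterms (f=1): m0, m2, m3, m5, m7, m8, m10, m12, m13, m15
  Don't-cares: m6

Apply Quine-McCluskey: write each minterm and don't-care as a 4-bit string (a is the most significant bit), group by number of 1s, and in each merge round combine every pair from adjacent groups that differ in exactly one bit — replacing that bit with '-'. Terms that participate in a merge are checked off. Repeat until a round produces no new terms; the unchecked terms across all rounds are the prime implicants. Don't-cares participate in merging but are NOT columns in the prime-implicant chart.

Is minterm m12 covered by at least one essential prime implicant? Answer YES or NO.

NO

[col 0] 0000*, 0010*, 0011*, 0101*, 0110*, 0111*, 1000*, 1010*, 1100*, 1101*, 1111*
[col 1] -000*, -010*, -101*, -111*, 0-10*, 0-11*, 00-0*, 001-*, 01-1*, 011-*, 1-00, 10-0*, 11-1*, 110-
[col 2] -0-0, -1-1, 0-1-
Prime implicants: -0-0, -1-1, 0-1-, 1-00, 110-
PI chart (minterm → PIs covering it):
  0 | -0-0  (sole → essential)
  2 | -0-0,0-1-
  3 | 0-1-  (sole → essential)
  5 | -1-1  (sole → essential)
  7 | -1-1,0-1-
  8 | -0-0,1-00
  10 | -0-0  (sole → essential)
  12 | 1-00,110-
  13 | -1-1,110-
  15 | -1-1  (sole → essential)
Essential prime implicants: -0-0, -1-1, 0-1-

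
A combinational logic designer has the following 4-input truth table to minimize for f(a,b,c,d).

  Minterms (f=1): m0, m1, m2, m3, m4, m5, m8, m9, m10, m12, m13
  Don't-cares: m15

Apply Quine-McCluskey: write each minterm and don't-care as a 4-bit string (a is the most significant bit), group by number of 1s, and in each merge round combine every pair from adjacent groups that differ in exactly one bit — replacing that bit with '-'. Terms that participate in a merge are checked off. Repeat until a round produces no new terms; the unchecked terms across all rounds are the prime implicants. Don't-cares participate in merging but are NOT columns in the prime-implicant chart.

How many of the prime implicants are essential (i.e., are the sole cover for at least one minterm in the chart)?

Round 0: 0000✓ 0001✓ 0010✓ 0011✓ 0100✓ 0101✓ 1000✓ 1001✓ 1010✓ 1100✓ 1101✓ 1111✓
Round 1: -000✓ -001✓ -010✓ -100✓ -101✓ 0-00✓ 0-01✓ 00-0✓ 00-1✓ 000-✓ 001-✓ 010-✓ 1-00✓ 1-01✓ 10-0✓ 100-✓ 11-1 110-✓
Round 2: --00✓ --01✓ -0-0 -00-✓ -10-✓ 0-0-✓ 00-- 1-0-✓
Round 3: --0-
PIs = {--0-, -0-0, 00--, 11-1}
Coverage chart:
  m0: --0-,-0-0,00--
  m1: --0-,00--
  m2: -0-0,00--
  m3: 00-- ←essential
  m4: --0- ←essential
  m5: --0- ←essential
  m8: --0-,-0-0
  m9: --0- ←essential
  m10: -0-0 ←essential
  m12: --0- ←essential
  m13: --0-,11-1
Essential: --0-, -0-0, 00--

3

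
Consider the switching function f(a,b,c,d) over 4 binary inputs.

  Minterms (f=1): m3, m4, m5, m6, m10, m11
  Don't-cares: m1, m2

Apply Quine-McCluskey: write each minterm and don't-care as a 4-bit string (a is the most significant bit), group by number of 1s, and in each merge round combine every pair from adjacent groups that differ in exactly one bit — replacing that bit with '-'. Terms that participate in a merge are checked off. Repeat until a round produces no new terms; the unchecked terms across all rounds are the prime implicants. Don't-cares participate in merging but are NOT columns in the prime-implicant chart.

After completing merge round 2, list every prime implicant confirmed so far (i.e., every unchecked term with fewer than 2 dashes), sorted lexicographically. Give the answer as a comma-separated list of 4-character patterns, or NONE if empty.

[col 0] 0001*, 0010*, 0011*, 0100*, 0101*, 0110*, 1010*, 1011*
[col 1] -010*, -011*, 0-01, 0-10, 00-1, 001-*, 01-0, 010-, 101-*
[col 2] -01-
Prime implicants: -01-, 0-01, 0-10, 00-1, 01-0, 010-

0-01, 0-10, 00-1, 01-0, 010-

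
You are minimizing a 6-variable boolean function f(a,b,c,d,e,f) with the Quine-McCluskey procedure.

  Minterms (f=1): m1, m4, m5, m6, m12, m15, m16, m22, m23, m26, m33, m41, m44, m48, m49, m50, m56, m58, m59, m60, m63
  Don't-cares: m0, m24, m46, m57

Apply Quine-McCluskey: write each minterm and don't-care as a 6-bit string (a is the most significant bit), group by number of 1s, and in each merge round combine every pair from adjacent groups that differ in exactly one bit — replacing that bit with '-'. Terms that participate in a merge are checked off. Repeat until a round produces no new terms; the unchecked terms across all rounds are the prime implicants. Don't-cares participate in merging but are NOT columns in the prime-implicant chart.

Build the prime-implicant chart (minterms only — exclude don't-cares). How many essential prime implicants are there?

7

Round 0: 000000✓ 000001✓ 000100✓ 000101✓ 000110✓ 001100✓ 001111 010000✓ 010110✓ 010111✓ 011000✓ 011010✓ 100001✓ 101001✓ 101100✓ 101110✓ 110000✓ 110001✓ 110010✓ 111000✓ 111001✓ 111010✓ 111011✓ 111100✓ 111111✓
Round 1: -00001 -01100 -10000✓ -11000✓ -11010✓ 0-0000 0-0110 00-100 000-00✓ 000-01✓ 00000-✓ 0001-0 00010-✓ 01-000✓ 01011- 0110-0✓ 1-0001✓ 1-1001✓ 1-1100 10-001✓ 1011-0 11-000✓ 11-001✓ 11-010✓ 1100-0✓ 11000-✓ 111-00 111-11 1110-0✓ 1110-1✓ 11100-✓ 11101-✓
Round 2: -1-000 -110-0 000-0- 1--001 11-0-0 11-00- 1110--
PIs = {-00001, -01100, -1-000, -110-0, 0-0000, 0-0110, 00-100, 000-0-, 0001-0, 001111, 01011-, 1--001, 1-1100, 1011-0, 11-0-0, 11-00-, 111-00, 111-11, 1110--}
Coverage chart:
  m1: -00001,000-0-
  m4: 00-100,000-0-,0001-0
  m5: 000-0- ←essential
  m6: 0-0110,0001-0
  m12: -01100,00-100
  m15: 001111 ←essential
  m16: -1-000,0-0000
  m22: 0-0110,01011-
  m23: 01011- ←essential
  m26: -110-0 ←essential
  m33: -00001,1--001
  m41: 1--001 ←essential
  m44: -01100,1-1100,1011-0
  m48: -1-000,11-0-0,11-00-
  m49: 1--001,11-00-
  m50: 11-0-0 ←essential
  m56: -1-000,-110-0,11-0-0,11-00-,111-00,1110--
  m58: -110-0,11-0-0,1110--
  m59: 111-11,1110--
  m60: 1-1100,111-00
  m63: 111-11 ←essential
Essential: -110-0, 000-0-, 001111, 01011-, 1--001, 11-0-0, 111-11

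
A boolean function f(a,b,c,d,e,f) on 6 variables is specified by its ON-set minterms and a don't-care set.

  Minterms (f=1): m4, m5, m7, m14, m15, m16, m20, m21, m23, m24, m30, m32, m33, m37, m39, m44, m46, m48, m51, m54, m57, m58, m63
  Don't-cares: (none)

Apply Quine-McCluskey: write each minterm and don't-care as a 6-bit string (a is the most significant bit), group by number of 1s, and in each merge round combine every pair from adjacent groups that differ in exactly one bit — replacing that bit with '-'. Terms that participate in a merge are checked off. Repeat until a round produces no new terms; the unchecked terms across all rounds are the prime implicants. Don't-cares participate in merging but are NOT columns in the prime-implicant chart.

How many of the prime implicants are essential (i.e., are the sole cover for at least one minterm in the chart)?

11

size-2^0 implicants → 000100(✓)  000101(✓)  000111(✓)  001110(✓)  001111(✓)  010000(✓)  010100(✓)  010101(✓)  010111(✓)  011000(✓)  011110(✓)  100000(✓)  100001(✓)  100101(✓)  100111(✓)  101100(✓)  101110(✓)  110000(✓)  110011  110110  111001  111010  111111
size-2^1 implicants → -00101(✓)  -00111(✓)  -01110  -10000  0-0100(✓)  0-0101(✓)  0-0111(✓)  0-1110  00-111  0001-1(✓)  00010-(✓)  00111-  01-000  010-00  0101-1(✓)  01010-(✓)  1-0000  100-01  10000-  1001-1(✓)  1011-0
size-2^2 implicants → -001-1  0-01-1  0-010-
Unchecked terms (primes): -001-1, -01110, -10000, 0-01-1, 0-010-, 0-1110, 00-111, 00111-, 01-000, 010-00, 1-0000, 100-01, 10000-, 1011-0, 110011, 110110, 111001, 111010, 111111
Minterm coverage:
  m4 ⊆ 0-010- [E]
  m5 ⊆ -001-1,0-01-1,0-010-
  m7 ⊆ -001-1,0-01-1,00-111
  m14 ⊆ -01110,0-1110,00111-
  m15 ⊆ 00-111,00111-
  m16 ⊆ -10000,01-000,010-00
  m20 ⊆ 0-010-,010-00
  m21 ⊆ 0-01-1,0-010-
  m23 ⊆ 0-01-1 [E]
  m24 ⊆ 01-000 [E]
  m30 ⊆ 0-1110 [E]
  m32 ⊆ 1-0000,10000-
  m33 ⊆ 100-01,10000-
  m37 ⊆ -001-1,100-01
  m39 ⊆ -001-1 [E]
  m44 ⊆ 1011-0 [E]
  m46 ⊆ -01110,1011-0
  m48 ⊆ -10000,1-0000
  m51 ⊆ 110011 [E]
  m54 ⊆ 110110 [E]
  m57 ⊆ 111001 [E]
  m58 ⊆ 111010 [E]
  m63 ⊆ 111111 [E]
E = {-001-1, 0-01-1, 0-010-, 0-1110, 01-000, 1011-0, 110011, 110110, 111001, 111010, 111111}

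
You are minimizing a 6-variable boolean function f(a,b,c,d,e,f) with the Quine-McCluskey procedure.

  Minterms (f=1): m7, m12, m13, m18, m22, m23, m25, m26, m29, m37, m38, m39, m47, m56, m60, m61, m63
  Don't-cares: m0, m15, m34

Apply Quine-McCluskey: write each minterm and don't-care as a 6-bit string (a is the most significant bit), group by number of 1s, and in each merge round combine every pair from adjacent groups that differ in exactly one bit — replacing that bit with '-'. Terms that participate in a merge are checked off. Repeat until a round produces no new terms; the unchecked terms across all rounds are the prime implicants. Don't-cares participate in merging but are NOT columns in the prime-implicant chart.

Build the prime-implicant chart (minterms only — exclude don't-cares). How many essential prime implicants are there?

5

Round 0: 000000 000111✓ 001100✓ 001101✓ 001111✓ 010010✓ 010110✓ 010111✓ 011001✓ 011010✓ 011101✓ 100010✓ 100101✓ 100110✓ 100111✓ 101111✓ 111000✓ 111100✓ 111101✓ 111111✓
Round 1: -00111✓ -01111✓ -11101 0-0111 0-1101 00-111✓ 0011-1 00110- 01-010 010-10 01011- 011-01 1-1111 10-111✓ 100-10 1001-1 10011- 111-00 1111-1 11110-
Round 2: -0-111
PIs = {-0-111, -11101, 0-0111, 0-1101, 000000, 0011-1, 00110-, 01-010, 010-10, 01011-, 011-01, 1-1111, 100-10, 1001-1, 10011-, 111-00, 1111-1, 11110-}
Coverage chart:
  m7: -0-111,0-0111
  m12: 00110- ←essential
  m13: 0-1101,0011-1,00110-
  m18: 01-010,010-10
  m22: 010-10,01011-
  m23: 0-0111,01011-
  m25: 011-01 ←essential
  m26: 01-010 ←essential
  m29: -11101,0-1101,011-01
  m37: 1001-1 ←essential
  m38: 100-10,10011-
  m39: -0-111,1001-1,10011-
  m47: -0-111,1-1111
  m56: 111-00 ←essential
  m60: 111-00,11110-
  m61: -11101,1111-1,11110-
  m63: 1-1111,1111-1
Essential: 00110-, 01-010, 011-01, 1001-1, 111-00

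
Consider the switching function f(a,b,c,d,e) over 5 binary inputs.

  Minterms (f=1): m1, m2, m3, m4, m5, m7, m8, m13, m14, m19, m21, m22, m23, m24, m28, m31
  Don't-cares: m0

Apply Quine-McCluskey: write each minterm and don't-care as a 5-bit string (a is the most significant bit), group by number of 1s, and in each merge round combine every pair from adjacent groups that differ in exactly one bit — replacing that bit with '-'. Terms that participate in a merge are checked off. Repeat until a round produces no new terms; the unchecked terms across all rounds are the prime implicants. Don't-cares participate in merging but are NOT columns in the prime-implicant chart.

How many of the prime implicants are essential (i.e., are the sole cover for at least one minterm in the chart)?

9

[col 0] 00000*, 00001*, 00010*, 00011*, 00100*, 00101*, 00111*, 01000*, 01101*, 01110, 10011*, 10101*, 10110*, 10111*, 11000*, 11100*, 11111*
[col 1] -0011*, -0101*, -0111*, -1000, 0-000, 0-101, 00-00*, 00-01*, 00-11*, 000-0*, 000-1*, 0000-*, 0001-*, 001-1*, 0010-*, 1-111, 10-11*, 101-1*, 1011-, 11-00
[col 2] -0-11, -01-1, 00--1, 00-0-, 000--
Prime implicants: -0-11, -01-1, -1000, 0-000, 0-101, 00--1, 00-0-, 000--, 01110, 1-111, 1011-, 11-00
PI chart (minterm → PIs covering it):
  1 | 00--1,00-0-,000--
  2 | 000--  (sole → essential)
  3 | -0-11,00--1,000--
  4 | 00-0-  (sole → essential)
  5 | -01-1,0-101,00--1,00-0-
  7 | -0-11,-01-1,00--1
  8 | -1000,0-000
  13 | 0-101  (sole → essential)
  14 | 01110  (sole → essential)
  19 | -0-11  (sole → essential)
  21 | -01-1  (sole → essential)
  22 | 1011-  (sole → essential)
  23 | -0-11,-01-1,1-111,1011-
  24 | -1000,11-00
  28 | 11-00  (sole → essential)
  31 | 1-111  (sole → essential)
Essential prime implicants: -0-11, -01-1, 0-101, 00-0-, 000--, 01110, 1-111, 1011-, 11-00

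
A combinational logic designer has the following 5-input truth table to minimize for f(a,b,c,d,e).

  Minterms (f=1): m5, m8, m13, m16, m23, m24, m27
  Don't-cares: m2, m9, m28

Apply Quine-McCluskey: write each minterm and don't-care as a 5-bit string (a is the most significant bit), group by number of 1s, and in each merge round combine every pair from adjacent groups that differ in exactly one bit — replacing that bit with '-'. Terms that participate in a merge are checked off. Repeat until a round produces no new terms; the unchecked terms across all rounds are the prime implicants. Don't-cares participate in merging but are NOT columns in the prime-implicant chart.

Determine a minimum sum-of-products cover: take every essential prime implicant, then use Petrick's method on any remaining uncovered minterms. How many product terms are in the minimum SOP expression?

size-2^0 implicants → 00010  00101(✓)  01000(✓)  01001(✓)  01101(✓)  10000(✓)  10111  11000(✓)  11011  11100(✓)
size-2^1 implicants → -1000  0-101  01-01  0100-  1-000  11-00
Unchecked terms (primes): -1000, 0-101, 00010, 01-01, 0100-, 1-000, 10111, 11-00, 11011
Minterm coverage:
  m5 ⊆ 0-101 [E]
  m8 ⊆ -1000,0100-
  m13 ⊆ 0-101,01-01
  m16 ⊆ 1-000 [E]
  m23 ⊆ 10111 [E]
  m24 ⊆ -1000,1-000,11-00
  m27 ⊆ 11011 [E]
E = {0-101, 1-000, 10111, 11011}
Petrick residual → -1000
Cover = bc'd'e' + a'cd'e + ac'd'e' + ab'cde + abc'de  |cover|=5

5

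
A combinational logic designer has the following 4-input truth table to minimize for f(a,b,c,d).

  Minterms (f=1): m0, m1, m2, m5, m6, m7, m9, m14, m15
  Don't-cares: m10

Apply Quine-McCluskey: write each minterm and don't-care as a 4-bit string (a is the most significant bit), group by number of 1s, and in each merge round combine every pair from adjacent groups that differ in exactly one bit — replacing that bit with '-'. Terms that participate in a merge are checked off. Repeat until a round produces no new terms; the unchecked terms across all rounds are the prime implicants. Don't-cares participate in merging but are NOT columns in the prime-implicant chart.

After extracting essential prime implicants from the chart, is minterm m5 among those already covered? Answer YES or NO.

Round 0: 0000✓ 0001✓ 0010✓ 0101✓ 0110✓ 0111✓ 1001✓ 1010✓ 1110✓ 1111✓
Round 1: -001 -010✓ -110✓ -111✓ 0-01 0-10✓ 00-0 000- 01-1 011-✓ 1-10✓ 111-✓
Round 2: --10 -11-
PIs = {--10, -001, -11-, 0-01, 00-0, 000-, 01-1}
Coverage chart:
  m0: 00-0,000-
  m1: -001,0-01,000-
  m2: --10,00-0
  m5: 0-01,01-1
  m6: --10,-11-
  m7: -11-,01-1
  m9: -001 ←essential
  m14: --10,-11-
  m15: -11- ←essential
Essential: -001, -11-

NO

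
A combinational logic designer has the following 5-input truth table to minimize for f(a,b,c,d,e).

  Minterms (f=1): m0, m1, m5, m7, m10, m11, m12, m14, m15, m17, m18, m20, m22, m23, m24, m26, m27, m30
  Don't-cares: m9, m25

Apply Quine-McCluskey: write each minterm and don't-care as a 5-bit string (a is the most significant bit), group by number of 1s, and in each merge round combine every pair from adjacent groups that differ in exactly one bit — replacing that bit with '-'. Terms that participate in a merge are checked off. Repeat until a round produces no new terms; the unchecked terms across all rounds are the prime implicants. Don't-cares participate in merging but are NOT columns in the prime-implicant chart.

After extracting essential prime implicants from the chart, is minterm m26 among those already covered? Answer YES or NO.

Round 0: 00000✓ 00001✓ 00101✓ 00111✓ 01001✓ 01010✓ 01011✓ 01100✓ 01110✓ 01111✓ 10001✓ 10010✓ 10100✓ 10110✓ 10111✓ 11000✓ 11001✓ 11010✓ 11011✓ 11110✓
Round 1: -0001✓ -0111 -1001✓ -1010✓ -1011✓ -1110✓ 0-001✓ 0-111 00-01 0000- 001-1 01-10✓ 01-11✓ 010-1✓ 0101-✓ 011-0 0111-✓ 1-001✓ 1-010✓ 1-110✓ 10-10✓ 101-0 1011- 11-10✓ 110-0✓ 110-1✓ 1100-✓ 1101-✓
Round 2: --001 -1-10 -10-1 -101- 01-1- 1--10 110--
PIs = {--001, -0111, -1-10, -10-1, -101-, 0-111, 00-01, 0000-, 001-1, 01-1-, 011-0, 1--10, 101-0, 1011-, 110--}
Coverage chart:
  m0: 0000- ←essential
  m1: --001,00-01,0000-
  m5: 00-01,001-1
  m7: -0111,0-111,001-1
  m10: -1-10,-101-,01-1-
  m11: -10-1,-101-,01-1-
  m12: 011-0 ←essential
  m14: -1-10,01-1-,011-0
  m15: 0-111,01-1-
  m17: --001 ←essential
  m18: 1--10 ←essential
  m20: 101-0 ←essential
  m22: 1--10,101-0,1011-
  m23: -0111,1011-
  m24: 110-- ←essential
  m26: -1-10,-101-,1--10,110--
  m27: -10-1,-101-,110--
  m30: -1-10,1--10
Essential: --001, 0000-, 011-0, 1--10, 101-0, 110--

YES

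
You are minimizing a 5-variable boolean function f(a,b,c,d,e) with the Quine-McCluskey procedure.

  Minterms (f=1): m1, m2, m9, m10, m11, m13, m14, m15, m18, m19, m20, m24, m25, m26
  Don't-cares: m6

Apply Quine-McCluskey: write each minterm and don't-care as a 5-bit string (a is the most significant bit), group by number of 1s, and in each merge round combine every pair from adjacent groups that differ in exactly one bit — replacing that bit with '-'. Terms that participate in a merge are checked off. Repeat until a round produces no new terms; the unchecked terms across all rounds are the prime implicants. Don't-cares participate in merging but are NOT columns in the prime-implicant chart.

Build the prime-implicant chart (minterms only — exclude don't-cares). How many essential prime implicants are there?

[col 0] 00001*, 00010*, 00110*, 01001*, 01010*, 01011*, 01101*, 01110*, 01111*, 10010*, 10011*, 10100, 11000*, 11001*, 11010*
[col 1] -0010*, -1001, -1010*, 0-001, 0-010*, 0-110*, 00-10*, 01-01*, 01-10*, 01-11*, 010-1*, 0101-*, 011-1*, 0111-*, 1-010*, 1001-, 110-0, 1100-
[col 2] --010, 0--10, 01--1, 01-1-
Prime implicants: --010, -1001, 0--10, 0-001, 01--1, 01-1-, 1001-, 10100, 110-0, 1100-
PI chart (minterm → PIs covering it):
  1 | 0-001  (sole → essential)
  2 | --010,0--10
  9 | -1001,0-001,01--1
  10 | --010,0--10,01-1-
  11 | 01--1,01-1-
  13 | 01--1  (sole → essential)
  14 | 0--10,01-1-
  15 | 01--1,01-1-
  18 | --010,1001-
  19 | 1001-  (sole → essential)
  20 | 10100  (sole → essential)
  24 | 110-0,1100-
  25 | -1001,1100-
  26 | --010,110-0
Essential prime implicants: 0-001, 01--1, 1001-, 10100

4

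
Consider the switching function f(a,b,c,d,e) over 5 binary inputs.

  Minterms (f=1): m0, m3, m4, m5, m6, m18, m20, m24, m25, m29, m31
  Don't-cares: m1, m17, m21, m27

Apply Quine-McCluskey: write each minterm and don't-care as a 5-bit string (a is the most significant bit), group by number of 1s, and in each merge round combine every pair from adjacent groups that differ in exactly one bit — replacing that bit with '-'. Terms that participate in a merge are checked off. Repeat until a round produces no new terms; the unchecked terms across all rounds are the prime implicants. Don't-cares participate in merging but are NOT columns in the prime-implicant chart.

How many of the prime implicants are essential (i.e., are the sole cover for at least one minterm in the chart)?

size-2^0 implicants → 00000(✓)  00001(✓)  00011(✓)  00100(✓)  00101(✓)  00110(✓)  10001(✓)  10010  10100(✓)  10101(✓)  11000(✓)  11001(✓)  11011(✓)  11101(✓)  11111(✓)
size-2^1 implicants → -0001(✓)  -0100(✓)  -0101(✓)  00-00(✓)  00-01(✓)  000-1  0000-(✓)  001-0  0010-(✓)  1-001(✓)  1-101(✓)  10-01(✓)  1010-(✓)  11-01(✓)  11-11(✓)  110-1(✓)  1100-  111-1(✓)
size-2^2 implicants → -0-01  -010-  00-0-  1--01  11--1
Unchecked terms (primes): -0-01, -010-, 00-0-, 000-1, 001-0, 1--01, 10010, 11--1, 1100-
Minterm coverage:
  m0 ⊆ 00-0- [E]
  m3 ⊆ 000-1 [E]
  m4 ⊆ -010-,00-0-,001-0
  m5 ⊆ -0-01,-010-,00-0-
  m6 ⊆ 001-0 [E]
  m18 ⊆ 10010 [E]
  m20 ⊆ -010- [E]
  m24 ⊆ 1100- [E]
  m25 ⊆ 1--01,11--1,1100-
  m29 ⊆ 1--01,11--1
  m31 ⊆ 11--1 [E]
E = {-010-, 00-0-, 000-1, 001-0, 10010, 11--1, 1100-}

7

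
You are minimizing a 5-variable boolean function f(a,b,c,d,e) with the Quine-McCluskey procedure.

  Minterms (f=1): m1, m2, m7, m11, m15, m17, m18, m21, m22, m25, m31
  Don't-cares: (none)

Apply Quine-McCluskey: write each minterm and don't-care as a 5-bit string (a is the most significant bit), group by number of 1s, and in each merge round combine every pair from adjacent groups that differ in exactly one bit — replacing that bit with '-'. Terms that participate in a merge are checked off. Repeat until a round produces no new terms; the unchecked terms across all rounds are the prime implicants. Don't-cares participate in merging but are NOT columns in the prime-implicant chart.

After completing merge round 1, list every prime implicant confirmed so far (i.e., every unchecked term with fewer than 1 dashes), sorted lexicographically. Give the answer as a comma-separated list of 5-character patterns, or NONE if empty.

NONE

[col 0] 00001*, 00010*, 00111*, 01011*, 01111*, 10001*, 10010*, 10101*, 10110*, 11001*, 11111*
[col 1] -0001, -0010, -1111, 0-111, 01-11, 1-001, 10-01, 10-10
Prime implicants: -0001, -0010, -1111, 0-111, 01-11, 1-001, 10-01, 10-10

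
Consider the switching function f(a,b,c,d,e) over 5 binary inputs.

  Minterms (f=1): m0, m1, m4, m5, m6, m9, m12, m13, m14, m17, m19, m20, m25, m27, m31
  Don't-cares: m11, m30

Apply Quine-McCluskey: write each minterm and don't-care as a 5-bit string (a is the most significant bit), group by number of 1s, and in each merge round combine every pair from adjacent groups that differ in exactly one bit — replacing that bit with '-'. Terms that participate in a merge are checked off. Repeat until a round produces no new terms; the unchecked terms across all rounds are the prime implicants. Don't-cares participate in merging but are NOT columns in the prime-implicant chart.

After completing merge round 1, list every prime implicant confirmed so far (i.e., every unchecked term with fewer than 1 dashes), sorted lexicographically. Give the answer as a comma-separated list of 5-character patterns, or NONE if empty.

Round 0: 00000✓ 00001✓ 00100✓ 00101✓ 00110✓ 01001✓ 01011✓ 01100✓ 01101✓ 01110✓ 10001✓ 10011✓ 10100✓ 11001✓ 11011✓ 11110✓ 11111✓
Round 1: -0001✓ -0100 -1001✓ -1011✓ -1110 0-001✓ 0-100✓ 0-101✓ 0-110✓ 00-00✓ 00-01✓ 0000-✓ 001-0✓ 0010-✓ 01-01✓ 010-1✓ 011-0✓ 0110-✓ 1-001✓ 1-011✓ 100-1✓ 11-11 110-1✓ 1111-
Round 2: --001 -10-1 0--01 0-1-0 0-10- 00-0- 1-0-1
PIs = {--001, -0100, -10-1, -1110, 0--01, 0-1-0, 0-10-, 00-0-, 1-0-1, 11-11, 1111-}

NONE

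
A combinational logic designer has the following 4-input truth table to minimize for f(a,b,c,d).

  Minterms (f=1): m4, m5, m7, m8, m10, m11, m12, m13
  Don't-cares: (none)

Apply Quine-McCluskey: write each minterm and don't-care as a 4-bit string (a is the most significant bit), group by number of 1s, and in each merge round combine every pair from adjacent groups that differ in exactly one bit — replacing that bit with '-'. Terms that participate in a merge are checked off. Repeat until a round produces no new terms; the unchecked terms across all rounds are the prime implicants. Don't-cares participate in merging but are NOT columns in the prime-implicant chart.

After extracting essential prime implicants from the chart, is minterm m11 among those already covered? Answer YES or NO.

YES

[col 0] 0100*, 0101*, 0111*, 1000*, 1010*, 1011*, 1100*, 1101*
[col 1] -100*, -101*, 01-1, 010-*, 1-00, 10-0, 101-, 110-*
[col 2] -10-
Prime implicants: -10-, 01-1, 1-00, 10-0, 101-
PI chart (minterm → PIs covering it):
  4 | -10-  (sole → essential)
  5 | -10-,01-1
  7 | 01-1  (sole → essential)
  8 | 1-00,10-0
  10 | 10-0,101-
  11 | 101-  (sole → essential)
  12 | -10-,1-00
  13 | -10-  (sole → essential)
Essential prime implicants: -10-, 01-1, 101-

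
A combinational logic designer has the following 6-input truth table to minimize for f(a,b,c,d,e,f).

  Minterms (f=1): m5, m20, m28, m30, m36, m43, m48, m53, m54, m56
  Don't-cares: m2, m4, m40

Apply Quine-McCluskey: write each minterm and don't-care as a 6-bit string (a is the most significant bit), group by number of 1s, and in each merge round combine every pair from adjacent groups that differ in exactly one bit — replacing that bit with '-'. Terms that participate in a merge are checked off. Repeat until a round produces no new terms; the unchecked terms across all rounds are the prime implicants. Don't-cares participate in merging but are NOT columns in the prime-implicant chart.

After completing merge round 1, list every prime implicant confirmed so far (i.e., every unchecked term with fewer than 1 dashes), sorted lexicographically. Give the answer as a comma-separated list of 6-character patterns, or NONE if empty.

[col 0] 000010, 000100*, 000101*, 010100*, 011100*, 011110*, 100100*, 101000*, 101011, 110000*, 110101, 110110, 111000*
[col 1] -00100, 0-0100, 00010-, 01-100, 0111-0, 1-1000, 11-000
Prime implicants: -00100, 0-0100, 000010, 00010-, 01-100, 0111-0, 1-1000, 101011, 11-000, 110101, 110110

000010, 101011, 110101, 110110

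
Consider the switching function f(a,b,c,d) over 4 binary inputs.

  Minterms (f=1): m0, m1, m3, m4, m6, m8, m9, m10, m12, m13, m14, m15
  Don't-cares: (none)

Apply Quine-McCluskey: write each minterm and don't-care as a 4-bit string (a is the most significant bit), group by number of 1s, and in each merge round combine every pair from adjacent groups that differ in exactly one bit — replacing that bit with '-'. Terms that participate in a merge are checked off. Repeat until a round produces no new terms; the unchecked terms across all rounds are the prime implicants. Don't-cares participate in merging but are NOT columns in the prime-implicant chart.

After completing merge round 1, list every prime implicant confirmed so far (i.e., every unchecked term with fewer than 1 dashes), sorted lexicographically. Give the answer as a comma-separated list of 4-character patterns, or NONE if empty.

size-2^0 implicants → 0000(✓)  0001(✓)  0011(✓)  0100(✓)  0110(✓)  1000(✓)  1001(✓)  1010(✓)  1100(✓)  1101(✓)  1110(✓)  1111(✓)
size-2^1 implicants → -000(✓)  -001(✓)  -100(✓)  -110(✓)  0-00(✓)  00-1  000-(✓)  01-0(✓)  1-00(✓)  1-01(✓)  1-10(✓)  10-0(✓)  100-(✓)  11-0(✓)  11-1(✓)  110-(✓)  111-(✓)
size-2^2 implicants → --00  -00-  -1-0  1--0  1-0-  11--
Unchecked terms (primes): --00, -00-, -1-0, 00-1, 1--0, 1-0-, 11--

NONE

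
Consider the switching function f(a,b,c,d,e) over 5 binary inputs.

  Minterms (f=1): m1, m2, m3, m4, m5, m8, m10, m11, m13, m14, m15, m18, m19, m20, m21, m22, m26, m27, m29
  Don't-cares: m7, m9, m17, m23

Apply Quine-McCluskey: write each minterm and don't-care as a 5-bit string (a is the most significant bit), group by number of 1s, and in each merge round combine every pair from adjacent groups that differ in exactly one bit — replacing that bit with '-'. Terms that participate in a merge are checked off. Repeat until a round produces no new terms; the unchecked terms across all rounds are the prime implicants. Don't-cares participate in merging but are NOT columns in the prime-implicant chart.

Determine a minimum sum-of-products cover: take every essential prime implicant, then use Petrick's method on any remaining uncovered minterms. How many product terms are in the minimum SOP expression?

7

[col 0] 00001*, 00010*, 00011*, 00100*, 00101*, 00111*, 01000*, 01001*, 01010*, 01011*, 01101*, 01110*, 01111*, 10001*, 10010*, 10011*, 10100*, 10101*, 10110*, 10111*, 11010*, 11011*, 11101*
[col 1] -0001*, -0010*, -0011*, -0100*, -0101*, -0111*, -1010*, -1011*, -1101*, 0-001*, 0-010*, 0-011*, 0-101*, 0-111*, 00-01*, 00-11*, 000-1*, 0001-*, 001-1*, 0010-*, 01-01*, 01-10*, 01-11*, 010-0*, 010-1*, 0100-*, 0101-*, 011-1*, 0111-*, 1-010*, 1-011*, 1-101*, 10-01*, 10-10*, 10-11*, 100-1*, 1001-*, 101-0*, 101-1*, 1010-*, 1011-*, 1101-*
[col 2] --010*, --011*, --101, -0-01*, -0-11*, -00-1*, -001-*, -01-1*, -010-, -101-*, 0--01*, 0--11*, 0-0-1*, 0-01-*, 0-1-1*, 00--1*, 01--1*, 01-1-, 010--, 1-01-*, 10--1*, 10-1-, 101--
[col 3] --01-, -0--1, 0---1
Prime implicants: --01-, --101, -0--1, -010-, 0---1, 01-1-, 010--, 10-1-, 101--
PI chart (minterm → PIs covering it):
  1 | -0--1,0---1
  2 | --01-  (sole → essential)
  3 | --01-,-0--1,0---1
  4 | -010-  (sole → essential)
  5 | --101,-0--1,-010-,0---1
  8 | 010--  (sole → essential)
  10 | --01-,01-1-,010--
  11 | --01-,0---1,01-1-,010--
  13 | --101,0---1
  14 | 01-1-  (sole → essential)
  15 | 0---1,01-1-
  18 | --01-,10-1-
  19 | --01-,-0--1,10-1-
  20 | -010-,101--
  21 | --101,-0--1,-010-,101--
  22 | 10-1-,101--
  26 | --01-  (sole → essential)
  27 | --01-  (sole → essential)
  29 | --101  (sole → essential)
Essential prime implicants: --01-, --101, -010-, 01-1-, 010--
Petrick residual → -0--1, 10-1-
Minimum SOP uses 7 PIs: c'd + cd'e + b'e + b'cd' + a'bd + a'bc' + ab'd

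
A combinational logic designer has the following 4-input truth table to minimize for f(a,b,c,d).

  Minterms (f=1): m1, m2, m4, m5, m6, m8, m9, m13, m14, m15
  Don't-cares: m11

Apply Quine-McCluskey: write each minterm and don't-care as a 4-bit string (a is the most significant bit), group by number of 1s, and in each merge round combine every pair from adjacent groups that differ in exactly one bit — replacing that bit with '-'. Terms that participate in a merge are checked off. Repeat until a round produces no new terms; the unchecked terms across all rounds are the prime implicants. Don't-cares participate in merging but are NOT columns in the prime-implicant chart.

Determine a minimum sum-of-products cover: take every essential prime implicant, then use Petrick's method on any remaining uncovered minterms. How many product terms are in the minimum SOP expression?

5

size-2^0 implicants → 0001(✓)  0010(✓)  0100(✓)  0101(✓)  0110(✓)  1000(✓)  1001(✓)  1011(✓)  1101(✓)  1110(✓)  1111(✓)
size-2^1 implicants → -001(✓)  -101(✓)  -110  0-01(✓)  0-10  01-0  010-  1-01(✓)  1-11(✓)  10-1(✓)  100-  11-1(✓)  111-
size-2^2 implicants → --01  1--1
Unchecked terms (primes): --01, -110, 0-10, 01-0, 010-, 1--1, 100-, 111-
Minterm coverage:
  m1 ⊆ --01 [E]
  m2 ⊆ 0-10 [E]
  m4 ⊆ 01-0,010-
  m5 ⊆ --01,010-
  m6 ⊆ -110,0-10,01-0
  m8 ⊆ 100- [E]
  m9 ⊆ --01,1--1,100-
  m13 ⊆ --01,1--1
  m14 ⊆ -110,111-
  m15 ⊆ 1--1,111-
E = {--01, 0-10, 100-}
Petrick residual → 01-0, 111-
Cover = c'd + a'cd' + a'bd' + ab'c' + abc  |cover|=5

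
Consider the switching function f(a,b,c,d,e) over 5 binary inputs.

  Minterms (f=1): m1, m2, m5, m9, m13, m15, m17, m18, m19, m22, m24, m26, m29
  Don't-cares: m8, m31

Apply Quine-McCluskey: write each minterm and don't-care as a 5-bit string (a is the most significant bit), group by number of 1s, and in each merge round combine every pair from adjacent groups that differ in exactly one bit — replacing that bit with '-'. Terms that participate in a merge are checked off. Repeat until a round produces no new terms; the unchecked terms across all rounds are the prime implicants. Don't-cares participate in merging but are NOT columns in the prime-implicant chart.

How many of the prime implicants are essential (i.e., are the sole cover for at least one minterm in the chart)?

4

[col 0] 00001*, 00010*, 00101*, 01000*, 01001*, 01101*, 01111*, 10001*, 10010*, 10011*, 10110*, 11000*, 11010*, 11101*, 11111*
[col 1] -0001, -0010, -1000, -1101*, -1111*, 0-001*, 0-101*, 00-01*, 01-01*, 0100-, 011-1*, 1-010, 10-10, 100-1, 1001-, 110-0, 111-1*
[col 2] -11-1, 0--01
Prime implicants: -0001, -0010, -1000, -11-1, 0--01, 0100-, 1-010, 10-10, 100-1, 1001-, 110-0
PI chart (minterm → PIs covering it):
  1 | -0001,0--01
  2 | -0010  (sole → essential)
  5 | 0--01  (sole → essential)
  9 | 0--01,0100-
  13 | -11-1,0--01
  15 | -11-1  (sole → essential)
  17 | -0001,100-1
  18 | -0010,1-010,10-10,1001-
  19 | 100-1,1001-
  22 | 10-10  (sole → essential)
  24 | -1000,110-0
  26 | 1-010,110-0
  29 | -11-1  (sole → essential)
Essential prime implicants: -0010, -11-1, 0--01, 10-10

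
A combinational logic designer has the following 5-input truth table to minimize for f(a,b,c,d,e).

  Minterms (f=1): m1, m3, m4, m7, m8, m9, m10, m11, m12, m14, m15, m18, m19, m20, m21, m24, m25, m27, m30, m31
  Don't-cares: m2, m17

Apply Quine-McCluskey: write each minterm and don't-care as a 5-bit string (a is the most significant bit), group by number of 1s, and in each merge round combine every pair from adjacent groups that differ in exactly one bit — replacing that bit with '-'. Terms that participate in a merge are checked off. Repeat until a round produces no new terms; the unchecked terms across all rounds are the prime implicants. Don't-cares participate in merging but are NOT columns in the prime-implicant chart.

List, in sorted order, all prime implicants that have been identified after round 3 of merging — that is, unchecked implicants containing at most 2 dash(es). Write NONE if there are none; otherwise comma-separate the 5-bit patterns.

-001-, -0100, -1-11, -100-, -111-, 0--11, 0-01-, 0-100, 01--0, 01-1-, 010--, 10-01, 1010-

size-2^0 implicants → 00001(✓)  00010(✓)  00011(✓)  00100(✓)  00111(✓)  01000(✓)  01001(✓)  01010(✓)  01011(✓)  01100(✓)  01110(✓)  01111(✓)  10001(✓)  10010(✓)  10011(✓)  10100(✓)  10101(✓)  11000(✓)  11001(✓)  11011(✓)  11110(✓)  11111(✓)
size-2^1 implicants → -0001(✓)  -0010(✓)  -0011(✓)  -0100  -1000(✓)  -1001(✓)  -1011(✓)  -1110(✓)  -1111(✓)  0-001(✓)  0-010(✓)  0-011(✓)  0-100  0-111(✓)  00-11(✓)  000-1(✓)  0001-(✓)  01-00(✓)  01-10(✓)  01-11(✓)  010-0(✓)  010-1(✓)  0100-(✓)  0101-(✓)  011-0(✓)  0111-(✓)  1-001(✓)  1-011(✓)  10-01  100-1(✓)  1001-(✓)  1010-  11-11(✓)  110-1(✓)  1100-(✓)  1111-(✓)
size-2^2 implicants → --001(✓)  --011(✓)  -00-1(✓)  -001-  -1-11  -10-1(✓)  -100-  -111-  0--11  0-0-1(✓)  0-01-  01--0  01-1-  010--  1-0-1(✓)
size-2^3 implicants → --0-1
Unchecked terms (primes): --0-1, -001-, -0100, -1-11, -100-, -111-, 0--11, 0-01-, 0-100, 01--0, 01-1-, 010--, 10-01, 1010-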